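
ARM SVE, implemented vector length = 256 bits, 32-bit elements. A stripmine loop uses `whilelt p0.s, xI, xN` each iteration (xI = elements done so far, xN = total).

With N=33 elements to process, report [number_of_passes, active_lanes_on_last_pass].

[iterations, last_vl] = [5, 1]

lane count: 256 div 32 = 8
iterations = ceil(33/8) = 5; final-pass vl = 1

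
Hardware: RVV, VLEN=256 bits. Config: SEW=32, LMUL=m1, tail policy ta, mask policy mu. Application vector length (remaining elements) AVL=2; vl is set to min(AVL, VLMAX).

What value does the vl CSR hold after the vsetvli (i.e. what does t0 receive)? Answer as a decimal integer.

vl = 2

VLMAX = (256 × 1) / 32 = 8 lanes
vl ← min(2, 8) = 2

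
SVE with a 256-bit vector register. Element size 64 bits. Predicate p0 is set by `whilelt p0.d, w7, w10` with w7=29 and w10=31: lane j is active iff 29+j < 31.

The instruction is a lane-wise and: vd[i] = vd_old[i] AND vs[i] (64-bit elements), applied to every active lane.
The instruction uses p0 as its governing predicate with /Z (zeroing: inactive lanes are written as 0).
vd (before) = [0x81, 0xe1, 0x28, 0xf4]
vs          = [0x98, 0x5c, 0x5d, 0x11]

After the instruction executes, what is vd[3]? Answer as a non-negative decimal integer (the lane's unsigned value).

vd[3] = 0

lane count: 256 div 64 = 4
whilelt: lane j active iff 29+j < 31 → j < 2 → 2 active
  i=0: and(0x81,0x98) → 128
  i=1: and(0xe1,0x5c) → 64
  i=2: tail/zero → 0
  i=3: tail/zero → 0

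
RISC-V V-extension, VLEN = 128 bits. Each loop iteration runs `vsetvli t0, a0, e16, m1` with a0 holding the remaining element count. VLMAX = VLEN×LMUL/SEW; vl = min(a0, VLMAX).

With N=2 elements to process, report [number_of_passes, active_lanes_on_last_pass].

VLMAX = (128 × 1) / 16 = 8 lanes
iterations = ceil(2/8) = 1; final-pass vl = 2

[iterations, last_vl] = [1, 2]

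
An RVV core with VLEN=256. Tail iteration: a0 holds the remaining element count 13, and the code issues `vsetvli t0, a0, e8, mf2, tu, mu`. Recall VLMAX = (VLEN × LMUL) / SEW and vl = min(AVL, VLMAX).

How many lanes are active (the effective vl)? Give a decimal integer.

lanes per group: 256·1/2/8 = 16
vl = min(AVL, VLMAX) = min(13, 16) = 13

vl = 13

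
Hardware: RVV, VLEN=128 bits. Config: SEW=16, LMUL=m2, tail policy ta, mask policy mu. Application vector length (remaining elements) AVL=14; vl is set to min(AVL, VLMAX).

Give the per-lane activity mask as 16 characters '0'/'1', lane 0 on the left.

predicate = 1111111111111100

lanes per group: 128·2/16 = 16
AVL=14 ≤ VLMAX=16, so vl = 14
bits (lane 0 leftmost): 1111111111111100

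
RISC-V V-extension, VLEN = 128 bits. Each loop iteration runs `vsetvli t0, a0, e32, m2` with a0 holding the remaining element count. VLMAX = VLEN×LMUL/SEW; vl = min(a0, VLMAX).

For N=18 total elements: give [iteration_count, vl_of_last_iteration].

VLMAX = VLEN×LMUL/SEW = 128×2/32 = 8
iterations = ceil(18/8) = 3; final-pass vl = 2

[iterations, last_vl] = [3, 2]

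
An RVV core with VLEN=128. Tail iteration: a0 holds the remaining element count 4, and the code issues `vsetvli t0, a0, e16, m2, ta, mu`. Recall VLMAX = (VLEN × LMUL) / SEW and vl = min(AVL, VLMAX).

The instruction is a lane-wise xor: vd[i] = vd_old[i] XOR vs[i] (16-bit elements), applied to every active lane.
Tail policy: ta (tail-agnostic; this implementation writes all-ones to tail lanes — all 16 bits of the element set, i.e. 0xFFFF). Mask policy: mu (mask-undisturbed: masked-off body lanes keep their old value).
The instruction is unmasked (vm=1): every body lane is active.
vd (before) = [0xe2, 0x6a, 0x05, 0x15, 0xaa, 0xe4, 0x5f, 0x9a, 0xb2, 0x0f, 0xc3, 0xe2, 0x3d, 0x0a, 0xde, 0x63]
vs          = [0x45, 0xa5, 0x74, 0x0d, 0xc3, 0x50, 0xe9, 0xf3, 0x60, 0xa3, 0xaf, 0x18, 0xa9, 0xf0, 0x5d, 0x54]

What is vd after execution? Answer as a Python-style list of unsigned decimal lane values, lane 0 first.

VLMAX = (128 × 2) / 16 = 16 lanes
AVL=4 ≤ VLMAX=16, so vl = 4
lane  0: xor(0xe2,0x45) ⇒ 0xa7
lane  1: xor(0x6a,0xa5) ⇒ 0xcf
lane  2: xor(0x05,0x74) ⇒ 0x71
lane  3: xor(0x15,0x0d) ⇒ 0x18
lane  4: tail/ones ⇒ 0xffff
lane  5: tail/ones ⇒ 0xffff
lane  6: tail/ones ⇒ 0xffff
lane  7: tail/ones ⇒ 0xffff
lane  8: tail/ones ⇒ 0xffff
lane  9: tail/ones ⇒ 0xffff
lane 10: tail/ones ⇒ 0xffff
lane 11: tail/ones ⇒ 0xffff
lane 12: tail/ones ⇒ 0xffff
lane 13: tail/ones ⇒ 0xffff
lane 14: tail/ones ⇒ 0xffff
lane 15: tail/ones ⇒ 0xffff

vd = [167, 207, 113, 24, 65535, 65535, 65535, 65535, 65535, 65535, 65535, 65535, 65535, 65535, 65535, 65535]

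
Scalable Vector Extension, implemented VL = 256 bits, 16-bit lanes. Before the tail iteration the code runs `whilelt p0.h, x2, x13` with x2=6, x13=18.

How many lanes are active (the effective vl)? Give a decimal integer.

register lanes = 256/16 = 16
whilelt: lane j active iff 6+j < 18 → j < 12 → 12 active

vl = 12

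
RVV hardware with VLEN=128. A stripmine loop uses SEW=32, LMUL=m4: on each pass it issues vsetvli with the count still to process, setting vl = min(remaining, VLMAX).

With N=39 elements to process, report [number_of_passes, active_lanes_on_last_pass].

lanes per group: 128·4/32 = 16
iterations = ceil(39/16) = 3; final-pass vl = 7

[iterations, last_vl] = [3, 7]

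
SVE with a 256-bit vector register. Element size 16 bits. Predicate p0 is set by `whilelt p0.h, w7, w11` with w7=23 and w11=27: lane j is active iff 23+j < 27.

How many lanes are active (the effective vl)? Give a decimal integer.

lane count: 256 div 16 = 16
whilelt: lane j active iff 23+j < 27 → j < 4 → 4 active

vl = 4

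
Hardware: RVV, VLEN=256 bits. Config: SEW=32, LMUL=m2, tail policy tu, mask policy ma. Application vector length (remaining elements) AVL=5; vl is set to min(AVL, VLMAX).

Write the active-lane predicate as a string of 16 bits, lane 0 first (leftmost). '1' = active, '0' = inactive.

lanes per group: 256·2/32 = 16
vl = min(AVL, VLMAX) = min(5, 16) = 5
bits (lane 0 leftmost): 1111100000000000

predicate = 1111100000000000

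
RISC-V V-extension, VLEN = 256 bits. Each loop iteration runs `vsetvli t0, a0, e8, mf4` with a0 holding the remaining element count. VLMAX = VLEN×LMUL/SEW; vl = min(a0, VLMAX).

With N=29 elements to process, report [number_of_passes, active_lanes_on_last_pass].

[iterations, last_vl] = [4, 5]

VLMAX = VLEN×LMUL/SEW = 256×1/4/8 = 8
iterations = ceil(29/8) = 4; final-pass vl = 5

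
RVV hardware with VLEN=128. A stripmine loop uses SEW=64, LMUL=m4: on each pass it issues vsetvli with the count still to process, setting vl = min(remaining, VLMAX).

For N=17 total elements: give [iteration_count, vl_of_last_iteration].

[iterations, last_vl] = [3, 1]

VLMAX = (128 × 4) / 64 = 8 lanes
N=17: ⌈17/8⌉ = 3 iters; last vl = 17 − 2×8 = 1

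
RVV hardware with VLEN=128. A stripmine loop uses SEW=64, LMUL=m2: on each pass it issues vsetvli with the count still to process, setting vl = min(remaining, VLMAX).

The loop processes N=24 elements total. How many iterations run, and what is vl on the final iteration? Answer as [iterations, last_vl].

[iterations, last_vl] = [6, 4]

VLMAX = (128 × 2) / 64 = 4 lanes
iterations = ceil(24/4) = 6; final-pass vl = 4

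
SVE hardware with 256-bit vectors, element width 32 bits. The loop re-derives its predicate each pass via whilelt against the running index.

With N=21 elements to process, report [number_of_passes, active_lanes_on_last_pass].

lane count: 256 div 32 = 8
21 elements at 8/iter → 3 passes, remainder 5 on the last

[iterations, last_vl] = [3, 5]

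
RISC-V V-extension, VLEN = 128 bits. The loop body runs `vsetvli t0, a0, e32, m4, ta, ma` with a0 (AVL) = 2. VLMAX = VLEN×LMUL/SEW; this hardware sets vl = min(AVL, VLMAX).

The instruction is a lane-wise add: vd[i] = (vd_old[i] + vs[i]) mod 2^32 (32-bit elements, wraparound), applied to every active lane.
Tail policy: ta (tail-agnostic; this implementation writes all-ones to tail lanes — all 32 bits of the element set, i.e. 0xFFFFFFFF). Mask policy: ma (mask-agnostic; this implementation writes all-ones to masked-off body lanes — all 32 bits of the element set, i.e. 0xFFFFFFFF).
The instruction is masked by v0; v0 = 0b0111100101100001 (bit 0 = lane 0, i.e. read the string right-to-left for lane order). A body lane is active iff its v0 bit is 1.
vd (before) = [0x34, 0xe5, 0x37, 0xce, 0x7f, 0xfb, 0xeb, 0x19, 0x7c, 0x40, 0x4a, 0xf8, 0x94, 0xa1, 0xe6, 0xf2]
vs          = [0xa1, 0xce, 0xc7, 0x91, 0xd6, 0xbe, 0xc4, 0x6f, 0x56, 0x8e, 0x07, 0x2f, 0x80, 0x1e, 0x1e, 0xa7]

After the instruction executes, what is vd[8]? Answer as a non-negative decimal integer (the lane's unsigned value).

VLMAX = VLEN×LMUL/SEW = 128×4/32 = 16
vl = min(AVL, VLMAX) = min(2, 16) = 2
  i=0: add(0x34,0xa1) → 213
  i=1: mask-off/ones → 4294967295
  i=2: tail/ones → 4294967295
  i=3: tail/ones → 4294967295
  i=4: tail/ones → 4294967295
  i=5: tail/ones → 4294967295
  i=6: tail/ones → 4294967295
  i=7: tail/ones → 4294967295
  i=8: tail/ones → 4294967295
  i=9: tail/ones → 4294967295
  i=10: tail/ones → 4294967295
  i=11: tail/ones → 4294967295
  i=12: tail/ones → 4294967295
  i=13: tail/ones → 4294967295
  i=14: tail/ones → 4294967295
  i=15: tail/ones → 4294967295

vd[8] = 4294967295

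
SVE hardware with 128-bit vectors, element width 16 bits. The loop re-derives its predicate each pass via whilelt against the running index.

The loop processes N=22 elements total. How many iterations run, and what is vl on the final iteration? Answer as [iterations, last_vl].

lane count: 128 div 16 = 8
22 elements at 8/iter → 3 passes, remainder 6 on the last

[iterations, last_vl] = [3, 6]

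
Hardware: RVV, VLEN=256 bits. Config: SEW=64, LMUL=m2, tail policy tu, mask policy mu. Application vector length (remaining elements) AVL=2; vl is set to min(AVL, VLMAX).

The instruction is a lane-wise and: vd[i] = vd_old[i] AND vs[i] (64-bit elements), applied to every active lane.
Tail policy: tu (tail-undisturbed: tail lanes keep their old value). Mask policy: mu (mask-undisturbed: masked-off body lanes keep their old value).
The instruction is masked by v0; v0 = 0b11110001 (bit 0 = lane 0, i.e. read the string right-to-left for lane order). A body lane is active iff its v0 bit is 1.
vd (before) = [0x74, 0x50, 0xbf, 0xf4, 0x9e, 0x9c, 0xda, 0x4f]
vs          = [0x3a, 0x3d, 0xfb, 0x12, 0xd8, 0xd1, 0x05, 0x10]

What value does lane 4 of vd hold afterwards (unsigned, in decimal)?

vd[4] = 158

lanes per group: 256·2/64 = 8
AVL=2 ≤ VLMAX=8, so vl = 2
lane  0: and(0x74,0x3a) ⇒ 0x30
lane  1: mask-off/keep ⇒ 0x50
lane  2: tail/keep ⇒ 0xbf
lane  3: tail/keep ⇒ 0xf4
lane  4: tail/keep ⇒ 0x9e
lane  5: tail/keep ⇒ 0x9c
lane  6: tail/keep ⇒ 0xda
lane  7: tail/keep ⇒ 0x4f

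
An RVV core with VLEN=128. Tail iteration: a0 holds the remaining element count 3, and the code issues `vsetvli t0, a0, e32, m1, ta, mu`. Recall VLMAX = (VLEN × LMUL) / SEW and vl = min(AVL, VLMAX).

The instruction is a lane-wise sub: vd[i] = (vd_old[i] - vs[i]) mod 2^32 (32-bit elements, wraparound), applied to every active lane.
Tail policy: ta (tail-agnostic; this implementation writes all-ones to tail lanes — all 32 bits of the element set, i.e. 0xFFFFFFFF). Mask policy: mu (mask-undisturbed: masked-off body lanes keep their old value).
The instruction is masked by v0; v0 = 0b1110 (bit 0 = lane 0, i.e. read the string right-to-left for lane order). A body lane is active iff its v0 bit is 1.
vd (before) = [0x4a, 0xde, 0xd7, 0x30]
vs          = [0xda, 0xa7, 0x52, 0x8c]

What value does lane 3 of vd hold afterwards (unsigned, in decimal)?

VLMAX = VLEN×LMUL/SEW = 128×1/32 = 4
vl = min(AVL, VLMAX) = min(3, 4) = 3
vd[0] mask-off/keep -> 0x4a
vd[1] sub(0xde,0xa7) -> 0x37
vd[2] sub(0xd7,0x52) -> 0x85
vd[3] tail/ones -> 0xffffffff

vd[3] = 4294967295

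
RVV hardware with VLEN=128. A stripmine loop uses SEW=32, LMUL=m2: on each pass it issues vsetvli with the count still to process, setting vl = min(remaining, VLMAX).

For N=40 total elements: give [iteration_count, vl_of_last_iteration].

VLMAX = VLEN×LMUL/SEW = 128×2/32 = 8
40 elements at 8/iter → 5 passes, remainder 8 on the last

[iterations, last_vl] = [5, 8]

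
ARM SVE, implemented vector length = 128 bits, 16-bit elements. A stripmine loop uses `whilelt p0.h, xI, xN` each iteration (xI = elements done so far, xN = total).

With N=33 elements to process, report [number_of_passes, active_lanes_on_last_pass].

[iterations, last_vl] = [5, 1]

128-bit reg / 16-bit elem → 8 lanes
33 elements at 8/iter → 5 passes, remainder 1 on the last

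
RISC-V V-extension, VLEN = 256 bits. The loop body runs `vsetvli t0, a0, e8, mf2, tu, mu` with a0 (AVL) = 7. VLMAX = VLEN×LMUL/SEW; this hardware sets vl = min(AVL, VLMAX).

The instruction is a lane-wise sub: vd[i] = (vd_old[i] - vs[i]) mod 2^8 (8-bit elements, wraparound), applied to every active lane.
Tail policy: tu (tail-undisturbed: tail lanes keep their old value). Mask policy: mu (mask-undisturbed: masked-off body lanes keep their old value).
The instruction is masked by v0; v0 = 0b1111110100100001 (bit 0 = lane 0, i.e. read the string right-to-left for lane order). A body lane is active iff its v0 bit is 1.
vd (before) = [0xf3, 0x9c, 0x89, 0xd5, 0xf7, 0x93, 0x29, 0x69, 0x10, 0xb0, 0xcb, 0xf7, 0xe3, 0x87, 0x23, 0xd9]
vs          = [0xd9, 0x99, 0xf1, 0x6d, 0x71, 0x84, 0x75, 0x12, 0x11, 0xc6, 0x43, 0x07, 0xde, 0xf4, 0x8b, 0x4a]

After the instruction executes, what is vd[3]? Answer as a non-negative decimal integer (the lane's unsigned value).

VLMAX = VLEN×LMUL/SEW = 256×1/2/8 = 16
vl ← min(7, 16) = 7
  i=0: sub(0xf3,0xd9) → 26
  i=1: mask-off/keep → 156
  i=2: mask-off/keep → 137
  i=3: mask-off/keep → 213
  i=4: mask-off/keep → 247
  i=5: sub(0x93,0x84) → 15
  i=6: mask-off/keep → 41
  i=7: tail/keep → 105
  i=8: tail/keep → 16
  i=9: tail/keep → 176
  i=10: tail/keep → 203
  i=11: tail/keep → 247
  i=12: tail/keep → 227
  i=13: tail/keep → 135
  i=14: tail/keep → 35
  i=15: tail/keep → 217

vd[3] = 213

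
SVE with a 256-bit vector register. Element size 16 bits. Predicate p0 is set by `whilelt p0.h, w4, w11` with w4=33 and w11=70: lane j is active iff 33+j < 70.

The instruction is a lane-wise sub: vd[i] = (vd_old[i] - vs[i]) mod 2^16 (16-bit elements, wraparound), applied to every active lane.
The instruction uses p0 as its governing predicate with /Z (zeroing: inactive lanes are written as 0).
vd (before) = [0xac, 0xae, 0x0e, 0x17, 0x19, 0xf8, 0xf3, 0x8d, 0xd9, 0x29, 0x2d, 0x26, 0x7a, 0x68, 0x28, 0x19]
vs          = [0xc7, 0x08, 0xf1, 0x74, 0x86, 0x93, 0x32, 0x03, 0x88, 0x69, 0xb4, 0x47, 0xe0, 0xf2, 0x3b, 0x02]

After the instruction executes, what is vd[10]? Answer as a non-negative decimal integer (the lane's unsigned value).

256-bit reg / 16-bit elem → 16 lanes
active while 33+j < 70, i.e. j ∈ [0,37) capped at 16 ⇒ 16
  i=0: sub(0xac,0xc7) → 65509
  i=1: sub(0xae,0x08) → 166
  i=2: sub(0x0e,0xf1) → 65309
  i=3: sub(0x17,0x74) → 65443
  i=4: sub(0x19,0x86) → 65427
  i=5: sub(0xf8,0x93) → 101
  i=6: sub(0xf3,0x32) → 193
  i=7: sub(0x8d,0x03) → 138
  i=8: sub(0xd9,0x88) → 81
  i=9: sub(0x29,0x69) → 65472
  i=10: sub(0x2d,0xb4) → 65401
  i=11: sub(0x26,0x47) → 65503
  i=12: sub(0x7a,0xe0) → 65434
  i=13: sub(0x68,0xf2) → 65398
  i=14: sub(0x28,0x3b) → 65517
  i=15: sub(0x19,0x02) → 23

vd[10] = 65401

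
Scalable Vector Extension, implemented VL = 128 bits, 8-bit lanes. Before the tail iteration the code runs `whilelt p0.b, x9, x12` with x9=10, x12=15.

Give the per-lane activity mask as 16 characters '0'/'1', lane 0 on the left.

predicate = 1111100000000000

128-bit reg / 8-bit elem → 16 lanes
p0[j] = (10+j < 15); true for j=0..4 → 5 lanes set
bits (lane 0 leftmost): 1111100000000000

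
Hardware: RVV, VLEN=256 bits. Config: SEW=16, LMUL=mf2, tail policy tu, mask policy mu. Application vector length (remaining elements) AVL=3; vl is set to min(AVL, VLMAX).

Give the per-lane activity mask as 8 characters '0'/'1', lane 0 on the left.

predicate = 11100000

lanes per group: 256·1/2/16 = 8
vl ← min(3, 8) = 3
bits (lane 0 leftmost): 11100000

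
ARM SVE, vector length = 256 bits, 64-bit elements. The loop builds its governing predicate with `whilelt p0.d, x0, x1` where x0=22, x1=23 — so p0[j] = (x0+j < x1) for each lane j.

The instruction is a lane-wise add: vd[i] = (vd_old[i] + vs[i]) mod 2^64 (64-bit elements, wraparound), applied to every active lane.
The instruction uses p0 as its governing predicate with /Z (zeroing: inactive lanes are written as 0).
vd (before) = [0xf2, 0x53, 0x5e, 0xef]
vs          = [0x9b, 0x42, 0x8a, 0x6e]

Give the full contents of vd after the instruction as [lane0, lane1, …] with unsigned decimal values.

vd = [397, 0, 0, 0]

lane count: 256 div 64 = 4
whilelt: lane j active iff 22+j < 23 → j < 1 → 1 active
lane  0: add(0xf2,0x9b) ⇒ 0x18d
lane  1: tail/zero ⇒ 0x00
lane  2: tail/zero ⇒ 0x00
lane  3: tail/zero ⇒ 0x00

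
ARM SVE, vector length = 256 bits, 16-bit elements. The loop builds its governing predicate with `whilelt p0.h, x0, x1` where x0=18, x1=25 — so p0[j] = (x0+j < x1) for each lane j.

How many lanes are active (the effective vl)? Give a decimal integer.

vl = 7

256-bit reg / 16-bit elem → 16 lanes
whilelt: lane j active iff 18+j < 25 → j < 7 → 7 active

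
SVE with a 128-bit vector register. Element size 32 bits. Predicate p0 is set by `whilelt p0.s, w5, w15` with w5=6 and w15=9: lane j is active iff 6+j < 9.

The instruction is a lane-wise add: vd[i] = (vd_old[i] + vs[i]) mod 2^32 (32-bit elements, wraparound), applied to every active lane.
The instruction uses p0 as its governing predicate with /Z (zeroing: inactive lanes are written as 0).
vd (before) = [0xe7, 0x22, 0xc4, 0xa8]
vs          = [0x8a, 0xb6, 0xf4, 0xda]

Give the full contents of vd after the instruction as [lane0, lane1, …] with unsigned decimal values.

lane count: 128 div 32 = 4
p0[j] = (6+j < 9); true for j=0..2 → 3 lanes set
[0] add(0xe7,0x8a) = 0x171
[1] add(0x22,0xb6) = 0xd8
[2] add(0xc4,0xf4) = 0x1b8
[3] tail/zero = 0x00

vd = [369, 216, 440, 0]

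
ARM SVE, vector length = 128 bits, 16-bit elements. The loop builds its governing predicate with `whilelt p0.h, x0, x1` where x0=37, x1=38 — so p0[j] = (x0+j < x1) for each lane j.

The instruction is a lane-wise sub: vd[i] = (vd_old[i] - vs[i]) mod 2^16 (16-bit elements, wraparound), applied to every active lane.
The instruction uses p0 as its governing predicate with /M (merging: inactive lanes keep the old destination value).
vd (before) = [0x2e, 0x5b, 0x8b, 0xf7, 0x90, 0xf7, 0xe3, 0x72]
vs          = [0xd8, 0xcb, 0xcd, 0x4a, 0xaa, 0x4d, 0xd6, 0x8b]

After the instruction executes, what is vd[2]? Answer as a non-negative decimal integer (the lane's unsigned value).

128-bit reg / 16-bit elem → 8 lanes
p0[j] = (37+j < 38); true for j=0..0 → 1 lanes set
  i=0: sub(0x2e,0xd8) → 65366
  i=1: tail/keep → 91
  i=2: tail/keep → 139
  i=3: tail/keep → 247
  i=4: tail/keep → 144
  i=5: tail/keep → 247
  i=6: tail/keep → 227
  i=7: tail/keep → 114

vd[2] = 139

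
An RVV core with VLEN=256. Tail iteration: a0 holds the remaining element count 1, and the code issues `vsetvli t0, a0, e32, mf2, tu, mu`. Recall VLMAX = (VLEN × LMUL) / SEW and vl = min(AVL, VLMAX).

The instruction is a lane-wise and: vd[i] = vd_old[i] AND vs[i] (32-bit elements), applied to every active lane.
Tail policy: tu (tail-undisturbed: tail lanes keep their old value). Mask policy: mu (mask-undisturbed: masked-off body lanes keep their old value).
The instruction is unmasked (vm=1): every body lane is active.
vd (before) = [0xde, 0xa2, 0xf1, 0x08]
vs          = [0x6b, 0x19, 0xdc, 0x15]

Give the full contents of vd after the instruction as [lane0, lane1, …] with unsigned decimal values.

lanes per group: 256·1/2/32 = 4
vl = min(AVL, VLMAX) = min(1, 4) = 1
vd[0] and(0xde,0x6b) -> 0x4a
vd[1] tail/keep -> 0xa2
vd[2] tail/keep -> 0xf1
vd[3] tail/keep -> 0x08

vd = [74, 162, 241, 8]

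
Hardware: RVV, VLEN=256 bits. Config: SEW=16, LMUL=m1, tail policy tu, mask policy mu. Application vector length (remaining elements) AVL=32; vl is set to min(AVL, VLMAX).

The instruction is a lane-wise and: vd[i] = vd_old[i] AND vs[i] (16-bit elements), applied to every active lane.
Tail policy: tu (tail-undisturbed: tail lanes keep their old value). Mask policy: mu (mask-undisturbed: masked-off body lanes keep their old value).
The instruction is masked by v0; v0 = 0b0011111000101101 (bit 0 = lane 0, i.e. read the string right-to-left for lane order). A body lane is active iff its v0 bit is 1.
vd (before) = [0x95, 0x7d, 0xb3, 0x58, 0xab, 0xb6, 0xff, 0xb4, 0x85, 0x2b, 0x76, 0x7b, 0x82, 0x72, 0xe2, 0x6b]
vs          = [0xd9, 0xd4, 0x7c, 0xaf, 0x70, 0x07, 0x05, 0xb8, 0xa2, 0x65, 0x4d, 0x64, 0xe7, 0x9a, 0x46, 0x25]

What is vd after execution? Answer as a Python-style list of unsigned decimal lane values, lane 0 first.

VLMAX = VLEN×LMUL/SEW = 256×1/16 = 16
vl = min(AVL, VLMAX) = min(32, 16) = 16
vd[0] and(0x95,0xd9) -> 0x91
vd[1] mask-off/keep -> 0x7d
vd[2] and(0xb3,0x7c) -> 0x30
vd[3] and(0x58,0xaf) -> 0x08
vd[4] mask-off/keep -> 0xab
vd[5] and(0xb6,0x07) -> 0x06
vd[6] mask-off/keep -> 0xff
vd[7] mask-off/keep -> 0xb4
vd[8] mask-off/keep -> 0x85
vd[9] and(0x2b,0x65) -> 0x21
vd[10] and(0x76,0x4d) -> 0x44
vd[11] and(0x7b,0x64) -> 0x60
vd[12] and(0x82,0xe7) -> 0x82
vd[13] and(0x72,0x9a) -> 0x12
vd[14] mask-off/keep -> 0xe2
vd[15] mask-off/keep -> 0x6b

vd = [145, 125, 48, 8, 171, 6, 255, 180, 133, 33, 68, 96, 130, 18, 226, 107]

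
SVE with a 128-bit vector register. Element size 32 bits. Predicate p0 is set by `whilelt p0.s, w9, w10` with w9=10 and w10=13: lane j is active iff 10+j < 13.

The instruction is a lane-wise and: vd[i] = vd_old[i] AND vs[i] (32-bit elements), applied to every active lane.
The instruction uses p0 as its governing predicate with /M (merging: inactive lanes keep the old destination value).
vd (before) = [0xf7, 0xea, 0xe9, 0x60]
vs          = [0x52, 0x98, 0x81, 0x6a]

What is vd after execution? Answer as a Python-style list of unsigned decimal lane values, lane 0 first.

vd = [82, 136, 129, 96]

register lanes = 128/32 = 4
whilelt: lane j active iff 10+j < 13 → j < 3 → 3 active
[0] and(0xf7,0x52) = 0x52
[1] and(0xea,0x98) = 0x88
[2] and(0xe9,0x81) = 0x81
[3] tail/keep = 0x60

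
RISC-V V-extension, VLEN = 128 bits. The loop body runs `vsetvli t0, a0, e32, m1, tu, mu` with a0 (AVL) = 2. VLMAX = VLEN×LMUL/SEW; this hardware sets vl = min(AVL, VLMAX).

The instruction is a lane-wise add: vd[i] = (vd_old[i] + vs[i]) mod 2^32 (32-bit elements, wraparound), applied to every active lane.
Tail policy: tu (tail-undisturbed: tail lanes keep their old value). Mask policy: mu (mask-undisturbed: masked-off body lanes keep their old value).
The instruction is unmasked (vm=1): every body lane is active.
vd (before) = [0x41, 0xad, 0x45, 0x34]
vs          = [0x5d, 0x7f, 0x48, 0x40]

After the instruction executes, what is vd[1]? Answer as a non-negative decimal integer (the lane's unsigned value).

VLMAX = VLEN×LMUL/SEW = 128×1/32 = 4
vl ← min(2, 4) = 2
vd[0] add(0x41,0x5d) -> 0x9e
vd[1] add(0xad,0x7f) -> 0x12c
vd[2] tail/keep -> 0x45
vd[3] tail/keep -> 0x34

vd[1] = 300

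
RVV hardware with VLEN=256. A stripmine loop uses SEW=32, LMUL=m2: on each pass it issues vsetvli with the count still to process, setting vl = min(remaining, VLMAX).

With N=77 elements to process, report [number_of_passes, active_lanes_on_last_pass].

VLMAX = (256 × 2) / 32 = 16 lanes
iterations = ceil(77/16) = 5; final-pass vl = 13

[iterations, last_vl] = [5, 13]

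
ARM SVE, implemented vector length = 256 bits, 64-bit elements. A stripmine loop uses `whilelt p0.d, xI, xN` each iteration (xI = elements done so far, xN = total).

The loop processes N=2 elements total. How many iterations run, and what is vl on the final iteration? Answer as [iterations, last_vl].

lane count: 256 div 64 = 4
N=2: ⌈2/4⌉ = 1 iters; last vl = 2 − 0×4 = 2

[iterations, last_vl] = [1, 2]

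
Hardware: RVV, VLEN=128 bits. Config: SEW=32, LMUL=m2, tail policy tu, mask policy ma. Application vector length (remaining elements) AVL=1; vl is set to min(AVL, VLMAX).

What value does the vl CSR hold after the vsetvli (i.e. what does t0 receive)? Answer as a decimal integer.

VLMAX = VLEN×LMUL/SEW = 128×2/32 = 8
vl ← min(1, 8) = 1

vl = 1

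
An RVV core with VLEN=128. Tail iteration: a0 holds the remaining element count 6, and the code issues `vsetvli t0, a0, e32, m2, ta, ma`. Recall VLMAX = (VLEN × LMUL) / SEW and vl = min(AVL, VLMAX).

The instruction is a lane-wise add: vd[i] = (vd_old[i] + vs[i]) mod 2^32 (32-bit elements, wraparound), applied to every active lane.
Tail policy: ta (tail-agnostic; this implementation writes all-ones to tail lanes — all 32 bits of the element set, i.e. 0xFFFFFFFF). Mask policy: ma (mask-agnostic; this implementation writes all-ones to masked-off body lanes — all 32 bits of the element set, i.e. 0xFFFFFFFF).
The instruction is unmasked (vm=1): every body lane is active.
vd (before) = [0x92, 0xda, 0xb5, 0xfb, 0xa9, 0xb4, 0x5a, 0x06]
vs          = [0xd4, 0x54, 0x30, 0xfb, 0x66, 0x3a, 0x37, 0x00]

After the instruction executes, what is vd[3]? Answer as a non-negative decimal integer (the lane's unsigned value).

lanes per group: 128·2/32 = 8
vl = min(AVL, VLMAX) = min(6, 8) = 6
  i=0: add(0x92,0xd4) → 358
  i=1: add(0xda,0x54) → 302
  i=2: add(0xb5,0x30) → 229
  i=3: add(0xfb,0xfb) → 502
  i=4: add(0xa9,0x66) → 271
  i=5: add(0xb4,0x3a) → 238
  i=6: tail/ones → 4294967295
  i=7: tail/ones → 4294967295

vd[3] = 502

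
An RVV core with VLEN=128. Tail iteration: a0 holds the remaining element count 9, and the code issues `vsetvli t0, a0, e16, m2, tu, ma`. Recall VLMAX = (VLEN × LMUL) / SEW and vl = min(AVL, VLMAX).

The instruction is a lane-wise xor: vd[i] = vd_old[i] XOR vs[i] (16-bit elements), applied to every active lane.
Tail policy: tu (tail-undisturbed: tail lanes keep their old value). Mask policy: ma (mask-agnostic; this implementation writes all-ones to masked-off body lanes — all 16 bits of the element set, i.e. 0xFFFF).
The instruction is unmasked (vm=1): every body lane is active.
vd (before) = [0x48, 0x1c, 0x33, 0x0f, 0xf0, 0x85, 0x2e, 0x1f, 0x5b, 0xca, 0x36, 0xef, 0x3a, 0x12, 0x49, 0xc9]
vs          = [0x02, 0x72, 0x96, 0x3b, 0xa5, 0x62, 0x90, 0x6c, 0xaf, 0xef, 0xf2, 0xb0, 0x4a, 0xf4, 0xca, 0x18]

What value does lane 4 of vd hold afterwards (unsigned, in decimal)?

vd[4] = 85

VLMAX = VLEN×LMUL/SEW = 128×2/16 = 16
vl = min(AVL, VLMAX) = min(9, 16) = 9
vd[0] xor(0x48,0x02) -> 0x4a
vd[1] xor(0x1c,0x72) -> 0x6e
vd[2] xor(0x33,0x96) -> 0xa5
vd[3] xor(0x0f,0x3b) -> 0x34
vd[4] xor(0xf0,0xa5) -> 0x55
vd[5] xor(0x85,0x62) -> 0xe7
vd[6] xor(0x2e,0x90) -> 0xbe
vd[7] xor(0x1f,0x6c) -> 0x73
vd[8] xor(0x5b,0xaf) -> 0xf4
vd[9] tail/keep -> 0xca
vd[10] tail/keep -> 0x36
vd[11] tail/keep -> 0xef
vd[12] tail/keep -> 0x3a
vd[13] tail/keep -> 0x12
vd[14] tail/keep -> 0x49
vd[15] tail/keep -> 0xc9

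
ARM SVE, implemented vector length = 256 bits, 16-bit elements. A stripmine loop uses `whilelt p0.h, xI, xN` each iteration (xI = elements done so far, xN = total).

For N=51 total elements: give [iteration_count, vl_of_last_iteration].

register lanes = 256/16 = 16
iterations = ceil(51/16) = 4; final-pass vl = 3

[iterations, last_vl] = [4, 3]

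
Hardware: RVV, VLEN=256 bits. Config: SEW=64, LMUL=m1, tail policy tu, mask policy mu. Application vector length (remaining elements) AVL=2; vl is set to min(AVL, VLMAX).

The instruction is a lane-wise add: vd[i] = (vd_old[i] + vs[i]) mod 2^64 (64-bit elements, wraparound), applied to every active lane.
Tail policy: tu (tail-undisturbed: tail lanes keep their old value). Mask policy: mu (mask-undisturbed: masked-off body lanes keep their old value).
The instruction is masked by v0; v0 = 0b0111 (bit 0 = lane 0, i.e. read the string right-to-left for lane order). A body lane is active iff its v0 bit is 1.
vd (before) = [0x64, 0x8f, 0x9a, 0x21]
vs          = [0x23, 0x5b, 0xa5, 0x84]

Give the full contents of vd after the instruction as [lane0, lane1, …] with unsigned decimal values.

lanes per group: 256·1/64 = 4
AVL=2 ≤ VLMAX=4, so vl = 2
[0] add(0x64,0x23) = 0x87
[1] add(0x8f,0x5b) = 0xea
[2] tail/keep = 0x9a
[3] tail/keep = 0x21

vd = [135, 234, 154, 33]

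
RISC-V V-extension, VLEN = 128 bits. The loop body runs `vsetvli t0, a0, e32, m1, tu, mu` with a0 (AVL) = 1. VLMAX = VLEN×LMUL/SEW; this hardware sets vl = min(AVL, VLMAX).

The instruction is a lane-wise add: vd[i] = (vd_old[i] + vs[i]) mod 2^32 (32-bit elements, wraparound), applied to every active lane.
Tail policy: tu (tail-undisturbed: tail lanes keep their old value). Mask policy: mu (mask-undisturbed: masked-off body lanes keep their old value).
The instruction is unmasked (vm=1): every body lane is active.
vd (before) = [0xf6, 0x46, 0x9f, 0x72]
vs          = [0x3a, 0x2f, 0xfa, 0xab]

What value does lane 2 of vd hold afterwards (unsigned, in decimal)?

VLMAX = (128 × 1) / 32 = 4 lanes
vl ← min(1, 4) = 1
vd[0] add(0xf6,0x3a) -> 0x130
vd[1] tail/keep -> 0x46
vd[2] tail/keep -> 0x9f
vd[3] tail/keep -> 0x72

vd[2] = 159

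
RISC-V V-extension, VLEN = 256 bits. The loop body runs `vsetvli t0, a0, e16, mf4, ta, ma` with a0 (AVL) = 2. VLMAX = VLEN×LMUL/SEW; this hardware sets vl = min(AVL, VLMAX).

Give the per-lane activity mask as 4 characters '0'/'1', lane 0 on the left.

predicate = 1100

lanes per group: 256·1/4/16 = 4
vl = min(AVL, VLMAX) = min(2, 4) = 2
bits (lane 0 leftmost): 1100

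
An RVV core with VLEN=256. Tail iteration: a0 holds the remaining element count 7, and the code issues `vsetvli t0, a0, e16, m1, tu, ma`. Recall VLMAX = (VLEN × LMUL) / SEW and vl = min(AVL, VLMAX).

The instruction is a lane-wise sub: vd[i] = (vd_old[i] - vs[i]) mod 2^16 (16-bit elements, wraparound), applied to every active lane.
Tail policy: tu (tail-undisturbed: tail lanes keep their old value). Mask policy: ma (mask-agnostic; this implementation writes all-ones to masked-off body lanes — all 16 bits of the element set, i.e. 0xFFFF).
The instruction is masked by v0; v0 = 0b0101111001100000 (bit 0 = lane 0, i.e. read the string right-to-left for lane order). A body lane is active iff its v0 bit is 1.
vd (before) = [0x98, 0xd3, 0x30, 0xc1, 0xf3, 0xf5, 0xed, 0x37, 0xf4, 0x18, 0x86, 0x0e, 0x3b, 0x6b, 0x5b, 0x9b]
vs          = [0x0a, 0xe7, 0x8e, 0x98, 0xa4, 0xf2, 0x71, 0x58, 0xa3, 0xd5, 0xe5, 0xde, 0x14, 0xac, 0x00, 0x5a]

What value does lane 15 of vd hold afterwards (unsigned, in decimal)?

VLMAX = VLEN×LMUL/SEW = 256×1/16 = 16
AVL=7 ≤ VLMAX=16, so vl = 7
vd[0] mask-off/ones -> 0xffff
vd[1] mask-off/ones -> 0xffff
vd[2] mask-off/ones -> 0xffff
vd[3] mask-off/ones -> 0xffff
vd[4] mask-off/ones -> 0xffff
vd[5] sub(0xf5,0xf2) -> 0x03
vd[6] sub(0xed,0x71) -> 0x7c
vd[7] tail/keep -> 0x37
vd[8] tail/keep -> 0xf4
vd[9] tail/keep -> 0x18
vd[10] tail/keep -> 0x86
vd[11] tail/keep -> 0x0e
vd[12] tail/keep -> 0x3b
vd[13] tail/keep -> 0x6b
vd[14] tail/keep -> 0x5b
vd[15] tail/keep -> 0x9b

vd[15] = 155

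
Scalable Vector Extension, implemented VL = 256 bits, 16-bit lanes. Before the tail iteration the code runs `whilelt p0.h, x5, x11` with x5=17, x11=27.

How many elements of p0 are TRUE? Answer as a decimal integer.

256-bit reg / 16-bit elem → 16 lanes
p0[j] = (17+j < 27); true for j=0..9 → 10 lanes set

vl = 10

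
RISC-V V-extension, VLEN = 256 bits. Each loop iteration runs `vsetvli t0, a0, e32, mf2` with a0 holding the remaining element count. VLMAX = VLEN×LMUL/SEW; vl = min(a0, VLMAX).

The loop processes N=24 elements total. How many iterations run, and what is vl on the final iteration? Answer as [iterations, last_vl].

VLMAX = VLEN×LMUL/SEW = 256×1/2/32 = 4
iterations = ceil(24/4) = 6; final-pass vl = 4

[iterations, last_vl] = [6, 4]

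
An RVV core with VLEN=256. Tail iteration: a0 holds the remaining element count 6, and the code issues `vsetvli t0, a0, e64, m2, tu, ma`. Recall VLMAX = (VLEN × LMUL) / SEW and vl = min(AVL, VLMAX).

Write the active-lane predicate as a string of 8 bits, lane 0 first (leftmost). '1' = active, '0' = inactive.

predicate = 11111100

VLMAX = VLEN×LMUL/SEW = 256×2/64 = 8
vl ← min(6, 8) = 6
bits (lane 0 leftmost): 11111100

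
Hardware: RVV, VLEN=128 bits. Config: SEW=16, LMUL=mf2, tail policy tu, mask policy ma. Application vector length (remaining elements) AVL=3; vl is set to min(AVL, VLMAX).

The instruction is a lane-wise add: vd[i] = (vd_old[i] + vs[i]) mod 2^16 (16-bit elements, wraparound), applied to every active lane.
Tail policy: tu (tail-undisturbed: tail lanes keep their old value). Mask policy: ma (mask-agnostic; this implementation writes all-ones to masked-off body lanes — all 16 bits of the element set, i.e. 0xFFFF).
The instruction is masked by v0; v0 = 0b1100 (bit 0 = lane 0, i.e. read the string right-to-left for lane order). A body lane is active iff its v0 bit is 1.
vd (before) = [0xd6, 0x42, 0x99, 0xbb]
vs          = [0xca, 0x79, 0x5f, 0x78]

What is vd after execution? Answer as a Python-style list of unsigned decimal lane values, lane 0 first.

vd = [65535, 65535, 248, 187]

lanes per group: 128·1/2/16 = 4
vl = min(AVL, VLMAX) = min(3, 4) = 3
  i=0: mask-off/ones → 65535
  i=1: mask-off/ones → 65535
  i=2: add(0x99,0x5f) → 248
  i=3: tail/keep → 187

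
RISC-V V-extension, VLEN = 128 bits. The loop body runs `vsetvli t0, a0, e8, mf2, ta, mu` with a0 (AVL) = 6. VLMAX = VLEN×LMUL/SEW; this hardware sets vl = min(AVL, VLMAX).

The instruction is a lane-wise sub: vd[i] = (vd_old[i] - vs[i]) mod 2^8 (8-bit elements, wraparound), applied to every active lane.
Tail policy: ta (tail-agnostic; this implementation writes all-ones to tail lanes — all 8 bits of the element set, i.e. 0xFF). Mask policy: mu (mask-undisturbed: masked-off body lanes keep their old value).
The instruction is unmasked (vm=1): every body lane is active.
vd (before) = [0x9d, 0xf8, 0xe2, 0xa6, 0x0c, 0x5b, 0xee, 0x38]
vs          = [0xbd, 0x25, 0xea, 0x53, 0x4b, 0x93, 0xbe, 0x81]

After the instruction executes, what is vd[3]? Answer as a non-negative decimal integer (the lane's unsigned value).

vd[3] = 83

lanes per group: 128·1/2/8 = 8
vl = min(AVL, VLMAX) = min(6, 8) = 6
  i=0: sub(0x9d,0xbd) → 224
  i=1: sub(0xf8,0x25) → 211
  i=2: sub(0xe2,0xea) → 248
  i=3: sub(0xa6,0x53) → 83
  i=4: sub(0x0c,0x4b) → 193
  i=5: sub(0x5b,0x93) → 200
  i=6: tail/ones → 255
  i=7: tail/ones → 255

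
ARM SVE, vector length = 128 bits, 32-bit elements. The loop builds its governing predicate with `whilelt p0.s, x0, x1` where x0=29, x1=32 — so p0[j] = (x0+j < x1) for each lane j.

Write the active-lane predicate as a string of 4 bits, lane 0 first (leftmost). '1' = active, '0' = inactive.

predicate = 1110

lane count: 128 div 32 = 4
active while 29+j < 32, i.e. j ∈ [0,3) capped at 4 ⇒ 3
bits (lane 0 leftmost): 1110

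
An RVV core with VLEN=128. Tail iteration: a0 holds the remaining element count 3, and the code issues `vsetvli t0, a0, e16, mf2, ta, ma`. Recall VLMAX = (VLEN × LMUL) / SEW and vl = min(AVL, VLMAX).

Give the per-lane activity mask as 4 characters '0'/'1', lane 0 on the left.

predicate = 1110

lanes per group: 128·1/2/16 = 4
vl ← min(3, 4) = 3
bits (lane 0 leftmost): 1110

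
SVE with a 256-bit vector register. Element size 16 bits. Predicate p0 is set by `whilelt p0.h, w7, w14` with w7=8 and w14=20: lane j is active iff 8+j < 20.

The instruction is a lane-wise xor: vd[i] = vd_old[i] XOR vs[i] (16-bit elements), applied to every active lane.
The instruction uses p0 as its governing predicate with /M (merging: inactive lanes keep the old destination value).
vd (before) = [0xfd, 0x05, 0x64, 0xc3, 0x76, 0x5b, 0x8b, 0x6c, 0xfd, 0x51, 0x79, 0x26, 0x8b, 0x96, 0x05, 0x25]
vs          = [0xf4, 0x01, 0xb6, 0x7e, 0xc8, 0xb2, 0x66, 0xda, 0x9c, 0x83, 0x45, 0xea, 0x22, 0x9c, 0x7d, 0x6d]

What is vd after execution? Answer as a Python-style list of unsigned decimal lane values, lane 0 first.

register lanes = 256/16 = 16
active while 8+j < 20, i.e. j ∈ [0,12) capped at 16 ⇒ 12
lane  0: xor(0xfd,0xf4) ⇒ 0x09
lane  1: xor(0x05,0x01) ⇒ 0x04
lane  2: xor(0x64,0xb6) ⇒ 0xd2
lane  3: xor(0xc3,0x7e) ⇒ 0xbd
lane  4: xor(0x76,0xc8) ⇒ 0xbe
lane  5: xor(0x5b,0xb2) ⇒ 0xe9
lane  6: xor(0x8b,0x66) ⇒ 0xed
lane  7: xor(0x6c,0xda) ⇒ 0xb6
lane  8: xor(0xfd,0x9c) ⇒ 0x61
lane  9: xor(0x51,0x83) ⇒ 0xd2
lane 10: xor(0x79,0x45) ⇒ 0x3c
lane 11: xor(0x26,0xea) ⇒ 0xcc
lane 12: tail/keep ⇒ 0x8b
lane 13: tail/keep ⇒ 0x96
lane 14: tail/keep ⇒ 0x05
lane 15: tail/keep ⇒ 0x25

vd = [9, 4, 210, 189, 190, 233, 237, 182, 97, 210, 60, 204, 139, 150, 5, 37]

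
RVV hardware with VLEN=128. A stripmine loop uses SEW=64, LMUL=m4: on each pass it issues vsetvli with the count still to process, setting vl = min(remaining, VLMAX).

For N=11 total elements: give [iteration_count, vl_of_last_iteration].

VLMAX = VLEN×LMUL/SEW = 128×4/64 = 8
N=11: ⌈11/8⌉ = 2 iters; last vl = 11 − 1×8 = 3

[iterations, last_vl] = [2, 3]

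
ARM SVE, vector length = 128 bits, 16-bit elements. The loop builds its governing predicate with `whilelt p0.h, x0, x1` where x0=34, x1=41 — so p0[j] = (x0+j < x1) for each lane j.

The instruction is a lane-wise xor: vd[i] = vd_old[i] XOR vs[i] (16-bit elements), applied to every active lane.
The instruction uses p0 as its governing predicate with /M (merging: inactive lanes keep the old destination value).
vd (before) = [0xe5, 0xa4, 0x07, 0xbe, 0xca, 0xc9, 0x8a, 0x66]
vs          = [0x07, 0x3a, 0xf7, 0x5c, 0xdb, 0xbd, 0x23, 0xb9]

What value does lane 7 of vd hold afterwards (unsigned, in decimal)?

vd[7] = 102

128-bit reg / 16-bit elem → 8 lanes
active while 34+j < 41, i.e. j ∈ [0,7) capped at 8 ⇒ 7
vd[0] xor(0xe5,0x07) -> 0xe2
vd[1] xor(0xa4,0x3a) -> 0x9e
vd[2] xor(0x07,0xf7) -> 0xf0
vd[3] xor(0xbe,0x5c) -> 0xe2
vd[4] xor(0xca,0xdb) -> 0x11
vd[5] xor(0xc9,0xbd) -> 0x74
vd[6] xor(0x8a,0x23) -> 0xa9
vd[7] tail/keep -> 0x66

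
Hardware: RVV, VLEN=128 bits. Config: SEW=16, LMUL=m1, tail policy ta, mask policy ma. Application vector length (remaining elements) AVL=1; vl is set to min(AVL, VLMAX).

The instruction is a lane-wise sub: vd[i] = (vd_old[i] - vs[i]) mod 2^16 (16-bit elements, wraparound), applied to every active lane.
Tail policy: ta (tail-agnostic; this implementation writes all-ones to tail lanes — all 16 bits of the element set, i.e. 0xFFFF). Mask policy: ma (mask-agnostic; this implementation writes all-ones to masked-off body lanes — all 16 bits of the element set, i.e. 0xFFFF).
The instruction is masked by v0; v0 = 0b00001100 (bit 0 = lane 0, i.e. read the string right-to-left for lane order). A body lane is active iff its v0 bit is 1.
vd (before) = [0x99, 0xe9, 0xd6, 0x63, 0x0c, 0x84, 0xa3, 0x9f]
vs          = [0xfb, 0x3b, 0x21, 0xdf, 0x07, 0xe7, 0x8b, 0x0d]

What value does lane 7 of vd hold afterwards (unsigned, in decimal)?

VLMAX = (128 × 1) / 16 = 8 lanes
vl = min(AVL, VLMAX) = min(1, 8) = 1
[0] mask-off/ones = 0xffff
[1] tail/ones = 0xffff
[2] tail/ones = 0xffff
[3] tail/ones = 0xffff
[4] tail/ones = 0xffff
[5] tail/ones = 0xffff
[6] tail/ones = 0xffff
[7] tail/ones = 0xffff

vd[7] = 65535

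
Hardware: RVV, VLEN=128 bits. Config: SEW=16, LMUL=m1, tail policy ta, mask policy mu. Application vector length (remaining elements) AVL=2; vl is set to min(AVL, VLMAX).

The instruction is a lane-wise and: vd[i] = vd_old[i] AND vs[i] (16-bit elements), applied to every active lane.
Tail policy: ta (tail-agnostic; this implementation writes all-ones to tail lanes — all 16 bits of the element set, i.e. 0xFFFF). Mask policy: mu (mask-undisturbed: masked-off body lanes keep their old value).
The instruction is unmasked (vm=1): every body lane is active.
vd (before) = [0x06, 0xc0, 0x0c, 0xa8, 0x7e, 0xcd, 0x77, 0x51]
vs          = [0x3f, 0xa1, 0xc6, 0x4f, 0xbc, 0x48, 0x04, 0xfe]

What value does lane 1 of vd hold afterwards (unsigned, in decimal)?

VLMAX = (128 × 1) / 16 = 8 lanes
AVL=2 ≤ VLMAX=8, so vl = 2
vd[0] and(0x06,0x3f) -> 0x06
vd[1] and(0xc0,0xa1) -> 0x80
vd[2] tail/ones -> 0xffff
vd[3] tail/ones -> 0xffff
vd[4] tail/ones -> 0xffff
vd[5] tail/ones -> 0xffff
vd[6] tail/ones -> 0xffff
vd[7] tail/ones -> 0xffff

vd[1] = 128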